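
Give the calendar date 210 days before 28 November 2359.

2 May 2359

Count 210 days before November 28, 2359:
May 2359: 31 − 2 = 29 days remain.
Then June (30), July (31), August (31), September (30), October (31): 30 + 31 + 31 + 30 + 31 = 153 days.
November 1–28, 2359: 28 days.
Total: 29 + 153 + 28 = 210 days.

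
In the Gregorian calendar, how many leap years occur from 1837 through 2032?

48

Years divisible by 4: 1840, 1844, …, 2032 — 49 in all.
Of these, 1900 is divisible by 100 but not 400, so not leap.
2000 is divisible by 400, so still leap.
Leap years: 49 − 1 = 48.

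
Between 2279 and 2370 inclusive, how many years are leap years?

Years divisible by 4: 2280, 2284, …, 2368 — 23 in all.
Of these, 2300 is divisible by 100 but not 400, so not leap.
Leap years: 23 − 1 = 22.

22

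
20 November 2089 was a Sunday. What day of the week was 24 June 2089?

Friday

Count forward from the earlier date (June 24, 2089) to the later (November 20, 2089):
June 2089: 30 − 24 = 6 days remain.
Then July (31), August (31), September (30), October (31): 31 + 31 + 30 + 31 = 123 days.
November 1–20, 2089: 20 days.
Total: 6 + 123 + 20 = 149 days.
149 mod 7 = 2, so 2 days before Sunday is Friday.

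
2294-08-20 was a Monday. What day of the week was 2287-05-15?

Sunday

Count forward from the earlier date (May 15, 2287) to the later (August 20, 2294):
From May 15, 2287 to May 15, 2294: 7 years, of which 2 contain a Feb 29 — 5×365 + 2×366 = 2557 days.
May 2294: 31 − 15 = 16 days remain.
Then June (30), July (31): 30 + 31 = 61 days.
August 1–20, 2294: 20 days.
Residual: 97 days.
Total: 2654 days.
2654 mod 7 = 1, so 1 day before Monday is Sunday.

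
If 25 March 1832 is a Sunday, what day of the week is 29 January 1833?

Tuesday

Day-of-year of March 25, 1832: 85.
Day-of-year of January 29, 1833: 29.
1832 has 366 days, so 366 − 85 = 281 days remain in 1832.
Total: 281 + 29 = 310 days.
310 mod 7 = 2, so 2 days after Sunday is Tuesday.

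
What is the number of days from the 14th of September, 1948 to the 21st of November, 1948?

September 1948: 30 − 14 = 16 days remain.
Then October (31): 31 days.
November 1–21, 1948: 21 days.
Total: 16 + 31 + 21 = 68 days.

68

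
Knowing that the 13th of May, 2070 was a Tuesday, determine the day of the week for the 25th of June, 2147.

Day-of-year of May 13, 2070: 133.
Day-of-year of June 25, 2147: 176.
2070 has 365 days, so 365 − 133 = 232 days remain in 2070.
Full years 2071–2146: 58 common + 18 leap = 58×365 + 18×366 = 27758 days.
Total: 232 + 27758 + 176 = 28166 days.
28166 mod 7 = 5, so 5 days after Tuesday is Sunday.

Sunday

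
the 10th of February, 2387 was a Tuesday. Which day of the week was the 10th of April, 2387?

February 2387: 28 − 10 = 18 days remain (2387 is not a leap year, so February has 28 days).
Then March (31): 31 days.
April 1–10, 2387: 10 days.
Total: 18 + 31 + 10 = 59 days.
59 mod 7 = 3, so 3 days after Tuesday is Friday.

Friday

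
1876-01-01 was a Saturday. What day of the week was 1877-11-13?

Tuesday

January 1876: 31 − 1 = 30 days remain.
Then 21 full months totalling 639 days.
November 1–13, 1877: 13 days.
Total: 30 + 639 + 13 = 682 days.
682 mod 7 = 3, so 3 days after Saturday is Tuesday.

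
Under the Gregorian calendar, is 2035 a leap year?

No

2035 is not a leap year.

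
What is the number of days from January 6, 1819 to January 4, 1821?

January 1819: 31 − 6 = 25 days remain.
Then 23 full months totalling 700 days.
January 1–4, 1821: 4 days.
Total: 25 + 700 + 4 = 729 days.

729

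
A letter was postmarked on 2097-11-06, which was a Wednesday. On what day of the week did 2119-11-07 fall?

Day-of-year of November 6, 2097: 310.
Day-of-year of November 7, 2119: 311.
2097 has 365 days, so 365 − 310 = 55 days remain in 2097.
Full years 2098–2118: 17 common + 4 leap = 17×365 + 4×366 = 7669 days.
Total: 55 + 7669 + 311 = 8035 days.
8035 mod 7 = 6, so 6 days after Wednesday is Tuesday.

Tuesday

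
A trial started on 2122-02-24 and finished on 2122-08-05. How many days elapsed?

February 2122: 28 − 24 = 4 days remain (2122 is not a leap year, so February has 28 days).
Then March (31), April (30), May (31), June (30), July (31): 31 + 30 + 31 + 30 + 31 = 153 days.
August 1–5, 2122: 5 days.
Total: 4 + 153 + 5 = 162 days.

162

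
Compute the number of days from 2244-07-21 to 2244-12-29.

161

July 2244: 31 − 21 = 10 days remain.
Then August (31), September (30), October (31), November (30): 31 + 30 + 31 + 30 = 122 days.
December 1–29, 2244: 29 days.
Total: 10 + 122 + 29 = 161 days.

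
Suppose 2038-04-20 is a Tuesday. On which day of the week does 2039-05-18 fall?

Day-of-year of April 20, 2038: 110.
Day-of-year of May 18, 2039: 138.
2038 has 365 days, so 365 − 110 = 255 days remain in 2038.
Total: 255 + 138 = 393 days.
393 mod 7 = 1, so 1 day after Tuesday is Wednesday.

Wednesday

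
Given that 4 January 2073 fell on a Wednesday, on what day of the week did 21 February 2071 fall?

Count forward from the earlier date (February 21, 2071) to the later (January 4, 2073):
February 21, 2071 → February 21, 2072: 365 days.
February 2072: 29 − 21 = 8 days remain (2072 is a leap year, so February has 29 days).
Then 10 full months totalling 306 days.
January 1–4, 2073: 4 days.
Residual: 318 days.
Total: 683 days.
683 mod 7 = 4, so 4 days before Wednesday is Saturday.

Saturday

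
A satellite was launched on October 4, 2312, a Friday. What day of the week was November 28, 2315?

October 4, 2312 → October 4, 2313: 365 days.
October 4, 2313 → October 4, 2314: 365 days.
October 4, 2314 → October 4, 2315: 365 days.
October 2315: 31 − 4 = 27 days remain.
November 1–28, 2315: 28 days.
Residual: 55 days.
Total: 1150 days.
1150 mod 7 = 2, so 2 days after Friday is Sunday.

Sunday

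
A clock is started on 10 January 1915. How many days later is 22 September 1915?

255

January 1915: 31 − 10 = 21 days remain.
Then February 1915 (28), March (31), April (30), May (31), June (30), July (31), August (31): 28 + 31 + 30 + 31 + 30 + 31 + 31 = 212 days.
September 1–22, 1915: 22 days.
Total: 21 + 212 + 22 = 255 days.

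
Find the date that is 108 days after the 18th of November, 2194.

the 6th of March, 2195

Count 108 days after November 18, 2194:
Day-of-year of November 18, 2194: 322.
Day-of-year of March 6, 2195: 65.
2194 has 365 days, so 365 − 322 = 43 days remain in 2194.
Total: 43 + 65 = 108 days.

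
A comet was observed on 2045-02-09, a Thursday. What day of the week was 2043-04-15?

Wednesday

Count forward from the earlier date (April 15, 2043) to the later (February 9, 2045):
April 15, 2043 → April 15, 2044: 366 days (2044 is a leap year).
April 2044: 30 − 15 = 15 days remain.
Then 9 full months totalling 276 days.
February 1–9, 2045: 9 days (2045 is not a leap year).
Residual: 300 days.
Total: 666 days.
666 mod 7 = 1, so 1 day before Thursday is Wednesday.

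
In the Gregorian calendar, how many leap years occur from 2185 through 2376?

46

Years divisible by 4: 2188, 2192, …, 2376 — 48 in all.
Of these, 2200, 2300 are divisible by 100 but not 400, so not leap.
Leap years: 48 − 2 = 46.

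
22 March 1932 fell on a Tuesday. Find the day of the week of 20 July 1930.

Count forward from the earlier date (July 20, 1930) to the later (March 22, 1932):
Day-of-year of July 20, 1930: 201.
Day-of-year of March 22, 1932: 82.
1930 has 365 days, so 365 − 201 = 164 days remain in 1930.
Full years: 1931: 365. Sum = 365.
Total: 164 + 365 + 82 = 611 days.
611 mod 7 = 2, so 2 days before Tuesday is Sunday.

Sunday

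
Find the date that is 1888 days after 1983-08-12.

1988-10-12

Count 1888 days after August 12, 1983:
Day-of-year of August 12, 1983: 224.
Day-of-year of October 12, 1988: 286.
1983 has 365 days, so 365 − 224 = 141 days remain in 1983.
Full years: 1984: 366; 1985: 365; 1986: 365; 1987: 365. Sum = 1461.
Total: 141 + 1461 + 286 = 1888 days.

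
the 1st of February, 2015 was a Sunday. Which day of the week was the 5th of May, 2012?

Count forward from the earlier date (May 5, 2012) to the later (February 1, 2015):
May 5, 2012 → May 5, 2013: 365 days.
May 5, 2013 → May 5, 2014: 365 days.
May 2014: 31 − 5 = 26 days remain.
Then June (30), July (31), August (31), September (30), October (31), November (30), December (31), January (31): 30 + 31 + 31 + 30 + 31 + 30 + 31 + 31 = 245 days.
February 1, 2015: 1 day (2015 is not a leap year).
Residual: 272 days.
Total: 1002 days.
1002 mod 7 = 1, so 1 day before Sunday is Saturday.

Saturday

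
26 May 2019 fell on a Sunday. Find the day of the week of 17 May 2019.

Count forward from the earlier date (May 17, 2019) to the later (May 26, 2019):
Within May 2019: 26 − 17 = 9 days.
9 mod 7 = 2, so 2 days before Sunday is Friday.

Friday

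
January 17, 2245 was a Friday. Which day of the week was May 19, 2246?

Tuesday

January 17, 2245 → January 17, 2246: 365 days.
January 2246: 31 − 17 = 14 days remain.
Then February 2246 (28), March (31), April (30): 28 + 31 + 30 = 89 days.
May 1–19, 2246: 19 days.
Residual: 122 days.
Total: 487 days.
487 mod 7 = 4, so 4 days after Friday is Tuesday.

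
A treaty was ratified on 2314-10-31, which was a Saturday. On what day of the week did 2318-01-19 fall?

October 31, 2314 → October 31, 2315: 365 days.
October 31, 2315 → October 31, 2316: 366 days (2316 is a leap year).
October 31, 2316 → October 31, 2317: 365 days.
October 2317: 31 − 31 = 0 days remain.
Then November (30), December (31): 30 + 31 = 61 days.
January 1–19, 2318: 19 days.
Residual: 80 days.
Total: 1176 days.
1176 is a multiple of 7, so 2318-01-19 falls on the same weekday: Saturday.

Saturday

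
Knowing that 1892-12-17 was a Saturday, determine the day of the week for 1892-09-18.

Sunday

Count forward from the earlier date (September 18, 1892) to the later (December 17, 1892):
September 1892: 30 − 18 = 12 days remain.
Then October (31), November (30): 31 + 30 = 61 days.
December 1–17, 1892: 17 days.
Total: 12 + 61 + 17 = 90 days.
90 mod 7 = 6, so 6 days before Saturday is Sunday.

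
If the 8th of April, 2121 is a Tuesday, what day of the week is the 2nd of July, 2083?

Count forward from the earlier date (July 2, 2083) to the later (April 8, 2121):
Day-of-year of July 2, 2083: 183.
Day-of-year of April 8, 2121: 98.
2083 has 365 days, so 365 − 183 = 182 days remain in 2083.
Full years 2084–2120: 28 common + 9 leap = 28×365 + 9×366 = 13514 days.
Total: 182 + 13514 + 98 = 13794 days.
13794 mod 7 = 4, so 4 days before Tuesday is Friday.

Friday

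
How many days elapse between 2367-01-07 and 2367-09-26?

January 2367: 31 − 7 = 24 days remain.
Then February 2367 (28), March (31), April (30), May (31), June (30), July (31), August (31): 28 + 31 + 30 + 31 + 30 + 31 + 31 = 212 days.
September 1–26, 2367: 26 days.
Total: 24 + 212 + 26 = 262 days.

262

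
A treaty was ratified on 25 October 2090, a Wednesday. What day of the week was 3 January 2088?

Saturday

Count forward from the earlier date (January 3, 2088) to the later (October 25, 2090):
Day-of-year of January 3, 2088: 3.
Day-of-year of October 25, 2090: 298.
2088 has 366 days, so 366 − 3 = 363 days remain in 2088.
Full years: 2089: 365. Sum = 365.
Total: 363 + 365 + 298 = 1026 days.
1026 mod 7 = 4, so 4 days before Wednesday is Saturday.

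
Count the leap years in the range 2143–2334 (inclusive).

Years divisible by 4: 2144, 2148, …, 2332 — 48 in all.
Of these, 2200, 2300 are divisible by 100 but not 400, so not leap.
Leap years: 48 − 2 = 46.

46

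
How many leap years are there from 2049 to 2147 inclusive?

23

Years divisible by 4: 2052, 2056, …, 2144 — 24 in all.
Of these, 2100 is divisible by 100 but not 400, so not leap.
Leap years: 24 − 1 = 23.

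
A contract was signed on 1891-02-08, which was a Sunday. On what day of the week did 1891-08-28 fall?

Friday

February 1891: 28 − 8 = 20 days remain (1891 is not a leap year, so February has 28 days).
Then March (31), April (30), May (31), June (30), July (31): 31 + 30 + 31 + 30 + 31 = 153 days.
August 1–28, 1891: 28 days.
Total: 20 + 153 + 28 = 201 days.
201 mod 7 = 5, so 5 days after Sunday is Friday.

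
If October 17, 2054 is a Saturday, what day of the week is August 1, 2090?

Tuesday

Day-of-year of October 17, 2054: 290.
Day-of-year of August 1, 2090: 213.
2054 has 365 days, so 365 − 290 = 75 days remain in 2054.
Full years 2055–2089: 26 common + 9 leap = 26×365 + 9×366 = 12784 days.
Total: 75 + 12784 + 213 = 13072 days.
13072 mod 7 = 3, so 3 days after Saturday is Tuesday.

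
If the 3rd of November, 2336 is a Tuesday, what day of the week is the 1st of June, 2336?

Monday

Count forward from the earlier date (June 1, 2336) to the later (November 3, 2336):
June 2336: 30 − 1 = 29 days remain.
Then July (31), August (31), September (30), October (31): 31 + 31 + 30 + 31 = 123 days.
November 1–3, 2336: 3 days.
Total: 29 + 123 + 3 = 155 days.
155 mod 7 = 1, so 1 day before Tuesday is Monday.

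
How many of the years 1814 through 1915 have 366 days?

24

Years divisible by 4: 1816, 1820, …, 1912 — 25 in all.
Of these, 1900 is divisible by 100 but not 400, so not leap.
Leap years: 25 − 1 = 24.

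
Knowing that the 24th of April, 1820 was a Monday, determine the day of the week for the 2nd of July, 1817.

Count forward from the earlier date (July 2, 1817) to the later (April 24, 1820):
July 2, 1817 → July 2, 1818: 365 days.
July 2, 1818 → July 2, 1819: 365 days.
July 1819: 31 − 2 = 29 days remain.
Then August (31), September (30), October (31), November (30), December (31), January (31), February 1820 (29), March (31): 31 + 30 + 31 + 30 + 31 + 31 + 29 + 31 = 244 days.
April 1–24, 1820: 24 days.
Residual: 297 days.
Total: 1027 days.
1027 mod 7 = 5, so 5 days before Monday is Wednesday.

Wednesday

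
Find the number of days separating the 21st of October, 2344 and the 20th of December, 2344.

60

October 2344: 31 − 21 = 10 days remain.
Then November (30): 30 days.
December 1–20, 2344: 20 days.
Total: 10 + 30 + 20 = 60 days.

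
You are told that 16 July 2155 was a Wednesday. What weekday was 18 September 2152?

Count forward from the earlier date (September 18, 2152) to the later (July 16, 2155):
Day-of-year of September 18, 2152: 262.
Day-of-year of July 16, 2155: 197.
2152 has 366 days, so 366 − 262 = 104 days remain in 2152.
Full years: 2153: 365; 2154: 365. Sum = 730.
Total: 104 + 730 + 197 = 1031 days.
1031 mod 7 = 2, so 2 days before Wednesday is Monday.

Monday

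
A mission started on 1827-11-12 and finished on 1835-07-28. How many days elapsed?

2815

Day-of-year of November 12, 1827: 316.
Day-of-year of July 28, 1835: 209.
1827 has 365 days, so 365 − 316 = 49 days remain in 1827.
Full years 1828–1834: 5 common + 2 leap = 5×365 + 2×366 = 2557 days.
Total: 49 + 2557 + 209 = 2815 days.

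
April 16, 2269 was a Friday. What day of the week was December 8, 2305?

Day-of-year of April 16, 2269: 106.
Day-of-year of December 8, 2305: 342.
2269 has 365 days, so 365 − 106 = 259 days remain in 2269.
Full years 2270–2304: 27 common + 8 leap = 27×365 + 8×366 = 12783 days.
Total: 259 + 12783 + 342 = 13384 days.
13384 is a multiple of 7, so December 8, 2305 falls on the same weekday: Friday.

Friday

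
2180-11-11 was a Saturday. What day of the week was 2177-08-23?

Count forward from the earlier date (August 23, 2177) to the later (November 11, 2180):
Day-of-year of August 23, 2177: 235.
Day-of-year of November 11, 2180: 316.
2177 has 365 days, so 365 − 235 = 130 days remain in 2177.
Full years: 2178: 365; 2179: 365. Sum = 730.
Total: 130 + 730 + 316 = 1176 days.
1176 is a multiple of 7, so 2177-08-23 falls on the same weekday: Saturday.

Saturday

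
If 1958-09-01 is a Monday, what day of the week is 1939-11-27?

Monday

Count forward from the earlier date (November 27, 1939) to the later (September 1, 1958):
Day-of-year of November 27, 1939: 331.
Day-of-year of September 1, 1958: 244.
1939 has 365 days, so 365 − 331 = 34 days remain in 1939.
Full years 1940–1957: 13 common + 5 leap = 13×365 + 5×366 = 6575 days.
Total: 34 + 6575 + 244 = 6853 days.
6853 is a multiple of 7, so 1939-11-27 falls on the same weekday: Monday.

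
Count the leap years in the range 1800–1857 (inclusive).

Years divisible by 4: 1800, 1804, …, 1856 — 15 in all.
Of these, 1800 is divisible by 100 but not 400, so not leap.
Leap years: 15 − 1 = 14.

14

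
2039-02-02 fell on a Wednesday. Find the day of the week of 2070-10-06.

Monday

Day-of-year of February 2, 2039: 33.
Day-of-year of October 6, 2070: 279.
2039 has 365 days, so 365 − 33 = 332 days remain in 2039.
Full years 2040–2069: 22 common + 8 leap = 22×365 + 8×366 = 10958 days.
Total: 332 + 10958 + 279 = 11569 days.
11569 mod 7 = 5, so 5 days after Wednesday is Monday.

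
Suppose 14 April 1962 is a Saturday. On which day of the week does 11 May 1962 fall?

April 1962: 30 − 14 = 16 days remain.
May 1–11, 1962: 11 days.
Total: 16 + 11 = 27 days.
27 mod 7 = 6, so 6 days after Saturday is Friday.

Friday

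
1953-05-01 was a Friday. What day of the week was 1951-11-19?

Monday

Count forward from the earlier date (November 19, 1951) to the later (May 1, 1953):
November 1951: 30 − 19 = 11 days remain.
Then 17 full months totalling 517 days.
May 1, 1953: 1 day.
Total: 11 + 517 + 1 = 529 days.
529 mod 7 = 4, so 4 days before Friday is Monday.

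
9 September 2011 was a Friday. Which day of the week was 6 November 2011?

September 2011: 30 − 9 = 21 days remain.
Then October (31): 31 days.
November 1–6, 2011: 6 days.
Total: 21 + 31 + 6 = 58 days.
58 mod 7 = 2, so 2 days after Friday is Sunday.

Sunday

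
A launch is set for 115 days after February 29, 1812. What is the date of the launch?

June 23, 1812

Count 115 days after February 29, 1812:
February 1812: 29 − 29 = 0 days remain (1812 is a leap year, so February has 29 days).
Then March (31), April (30), May (31): 31 + 30 + 31 = 92 days.
June 1–23, 1812: 23 days.
Total: 0 + 92 + 23 = 115 days.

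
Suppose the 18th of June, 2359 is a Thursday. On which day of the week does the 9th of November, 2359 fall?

Monday

June 2359: 30 − 18 = 12 days remain.
Then July (31), August (31), September (30), October (31): 31 + 31 + 30 + 31 = 123 days.
November 1–9, 2359: 9 days.
Total: 12 + 123 + 9 = 144 days.
144 mod 7 = 4, so 4 days after Thursday is Monday.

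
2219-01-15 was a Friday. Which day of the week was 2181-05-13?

Count forward from the earlier date (May 13, 2181) to the later (January 15, 2219):
Day-of-year of May 13, 2181: 133.
Day-of-year of January 15, 2219: 15.
2181 has 365 days, so 365 − 133 = 232 days remain in 2181.
Full years 2182–2218: 29 common + 8 leap = 29×365 + 8×366 = 13513 days.
Total: 232 + 13513 + 15 = 13760 days.
13760 mod 7 = 5, so 5 days before Friday is Sunday.

Sunday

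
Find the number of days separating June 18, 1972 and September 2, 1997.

From June 18, 1972 to June 18, 1997: 25 years, of which 6 contain a Feb 29 — 19×365 + 6×366 = 9131 days.
June 1997: 30 − 18 = 12 days remain.
Then July (31), August (31): 31 + 31 = 62 days.
September 1–2, 1997: 2 days.
Residual: 76 days.
Total: 9207 days.

9207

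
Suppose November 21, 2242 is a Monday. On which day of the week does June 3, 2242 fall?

Friday

Count forward from the earlier date (June 3, 2242) to the later (November 21, 2242):
June 2242: 30 − 3 = 27 days remain.
Then July (31), August (31), September (30), October (31): 31 + 31 + 30 + 31 = 123 days.
November 1–21, 2242: 21 days.
Total: 27 + 123 + 21 = 171 days.
171 mod 7 = 3, so 3 days before Monday is Friday.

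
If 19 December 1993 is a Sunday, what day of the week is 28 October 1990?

Count forward from the earlier date (October 28, 1990) to the later (December 19, 1993):
October 28, 1990 → October 28, 1991: 365 days.
October 28, 1991 → October 28, 1992: 366 days (1992 is a leap year).
October 28, 1992 → October 28, 1993: 365 days.
October 1993: 31 − 28 = 3 days remain.
Then November (30): 30 days.
December 1–19, 1993: 19 days.
Residual: 52 days.
Total: 1148 days.
1148 is a multiple of 7, so 28 October 1990 falls on the same weekday: Sunday.

Sunday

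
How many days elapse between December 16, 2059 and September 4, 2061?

December 2059: 31 − 16 = 15 days remain.
Then 20 full months totalling 609 days.
September 1–4, 2061: 4 days.
Total: 15 + 609 + 4 = 628 days.

628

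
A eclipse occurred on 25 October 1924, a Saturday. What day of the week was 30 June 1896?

Tuesday

Count forward from the earlier date (June 30, 1896) to the later (October 25, 1924):
From June 30, 1896 to June 30, 1924: 28 years, of which 6 contain a Feb 29 — 22×365 + 6×366 = 10226 days.
(1900 is not a leap year (divisible by 100 but not 400).)
June 1924: 30 − 30 = 0 days remain.
Then July (31), August (31), September (30): 31 + 31 + 30 = 92 days.
October 1–25, 1924: 25 days.
Residual: 117 days.
Total: 10343 days.
10343 mod 7 = 4, so 4 days before Saturday is Tuesday.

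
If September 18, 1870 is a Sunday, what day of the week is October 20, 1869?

Count forward from the earlier date (October 20, 1869) to the later (September 18, 1870):
Day-of-year of October 20, 1869: 293.
Day-of-year of September 18, 1870: 261.
1869 has 365 days, so 365 − 293 = 72 days remain in 1869.
Total: 72 + 261 = 333 days.
333 mod 7 = 4, so 4 days before Sunday is Wednesday.

Wednesday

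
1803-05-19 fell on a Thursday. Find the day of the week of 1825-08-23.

From May 19, 1803 to May 19, 1825: 22 years, of which 6 contain a Feb 29 — 16×365 + 6×366 = 8036 days.
May 1825: 31 − 19 = 12 days remain.
Then June (30), July (31): 30 + 31 = 61 days.
August 1–23, 1825: 23 days.
Residual: 96 days.
Total: 8132 days.
8132 mod 7 = 5, so 5 days after Thursday is Tuesday.

Tuesday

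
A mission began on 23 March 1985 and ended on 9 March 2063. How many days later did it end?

Day-of-year of March 23, 1985: 82.
Day-of-year of March 9, 2063: 68.
1985 has 365 days, so 365 − 82 = 283 days remain in 1985.
Full years 1986–2062: 58 common + 19 leap = 58×365 + 19×366 = 28124 days.
Total: 283 + 28124 + 68 = 28475 days.

28475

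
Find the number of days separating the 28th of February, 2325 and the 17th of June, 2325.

February 2325: 28 − 28 = 0 days remain (2325 is not a leap year, so February has 28 days).
Then March (31), April (30), May (31): 31 + 30 + 31 = 92 days.
June 1–17, 2325: 17 days.
Total: 0 + 92 + 17 = 109 days.

109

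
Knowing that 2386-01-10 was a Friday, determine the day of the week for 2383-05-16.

Count forward from the earlier date (May 16, 2383) to the later (January 10, 2386):
Day-of-year of May 16, 2383: 136.
Day-of-year of January 10, 2386: 10.
2383 has 365 days, so 365 − 136 = 229 days remain in 2383.
Full years: 2384: 366; 2385: 365. Sum = 731.
Total: 229 + 731 + 10 = 970 days.
970 mod 7 = 4, so 4 days before Friday is Monday.

Monday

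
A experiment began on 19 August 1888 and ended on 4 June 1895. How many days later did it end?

August 19, 1888 → August 19, 1889: 365 days.
August 19, 1889 → August 19, 1890: 365 days.
August 19, 1890 → August 19, 1891: 365 days.
August 19, 1891 → August 19, 1892: 366 days (1892 is a leap year).
August 19, 1892 → August 19, 1893: 365 days.
August 19, 1893 → August 19, 1894: 365 days.
August 1894: 31 − 19 = 12 days remain.
Then 9 full months totalling 273 days.
June 1–4, 1895: 4 days.
Residual: 289 days.
Total: 2480 days.

2480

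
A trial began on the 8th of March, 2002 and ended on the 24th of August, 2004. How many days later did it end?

900

Day-of-year of March 8, 2002: 67.
Day-of-year of August 24, 2004: 237.
2002 has 365 days, so 365 − 67 = 298 days remain in 2002.
Full years: 2003: 365. Sum = 365.
Total: 298 + 365 + 237 = 900 days.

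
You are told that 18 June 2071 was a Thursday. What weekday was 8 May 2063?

Count forward from the earlier date (May 8, 2063) to the later (June 18, 2071):
From May 8, 2063 to May 8, 2071: 8 years, of which 2 contain a Feb 29 — 6×365 + 2×366 = 2922 days.
May 2071: 31 − 8 = 23 days remain.
June 1–18, 2071: 18 days.
Residual: 41 days.
Total: 2963 days.
2963 mod 7 = 2, so 2 days before Thursday is Tuesday.

Tuesday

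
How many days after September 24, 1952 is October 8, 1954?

744

September 24, 1952 → September 24, 1953: 365 days.
September 24, 1953 → September 24, 1954: 365 days.
September 1954: 30 − 24 = 6 days remain.
October 1–8, 1954: 8 days.
Residual: 14 days.
Total: 744 days.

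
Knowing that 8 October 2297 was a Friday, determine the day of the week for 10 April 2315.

From October 8, 2297 to October 8, 2314: 17 years, of which 3 contain a Feb 29 — 14×365 + 3×366 = 6208 days.
(2300 is not a leap year (divisible by 100 but not 400).)
October 2314: 31 − 8 = 23 days remain.
Then November (30), December (31), January (31), February 2315 (28), March (31): 30 + 31 + 31 + 28 + 31 = 151 days.
April 1–10, 2315: 10 days.
Residual: 184 days.
Total: 6392 days.
6392 mod 7 = 1, so 1 day after Friday is Saturday.

Saturday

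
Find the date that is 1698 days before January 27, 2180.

June 4, 2175

Count 1698 days before January 27, 2180:
Day-of-year of June 4, 2175: 155.
Day-of-year of January 27, 2180: 27.
2175 has 365 days, so 365 − 155 = 210 days remain in 2175.
Full years: 2176: 366; 2177: 365; 2178: 365; 2179: 365. Sum = 1461.
Total: 210 + 1461 + 27 = 1698 days.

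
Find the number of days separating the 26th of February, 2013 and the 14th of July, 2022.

Day-of-year of February 26, 2013: 57.
Day-of-year of July 14, 2022: 195.
2013 has 365 days, so 365 − 57 = 308 days remain in 2013.
Full years 2014–2021: 6 common + 2 leap = 6×365 + 2×366 = 2922 days.
Total: 308 + 2922 + 195 = 3425 days.

3425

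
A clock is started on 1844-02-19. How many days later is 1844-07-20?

152

February 1844: 29 − 19 = 10 days remain (1844 is a leap year, so February has 29 days).
Then March (31), April (30), May (31), June (30): 31 + 30 + 31 + 30 = 122 days.
July 1–20, 1844: 20 days.
Total: 10 + 122 + 20 = 152 days.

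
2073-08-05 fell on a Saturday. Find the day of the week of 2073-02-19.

Count forward from the earlier date (February 19, 2073) to the later (August 5, 2073):
February 2073: 28 − 19 = 9 days remain (2073 is not a leap year, so February has 28 days).
Then March (31), April (30), May (31), June (30), July (31): 31 + 30 + 31 + 30 + 31 = 153 days.
August 1–5, 2073: 5 days.
Total: 9 + 153 + 5 = 167 days.
167 mod 7 = 6, so 6 days before Saturday is Sunday.

Sunday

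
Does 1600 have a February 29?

Yes

1600 is a leap year (divisible by 400).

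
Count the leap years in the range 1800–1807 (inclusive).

1

Years divisible by 4 in [1800, 1807]: 1800, 1804.
Of these, 1800 is divisible by 100 but not 400, so not leap.
Leap years: 2 − 1 = 1.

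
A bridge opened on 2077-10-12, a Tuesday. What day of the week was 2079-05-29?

Monday

October 12, 2077 → October 12, 2078: 365 days.
October 2078: 31 − 12 = 19 days remain.
Then November (30), December (31), January (31), February 2079 (28), March (31), April (30): 30 + 31 + 31 + 28 + 31 + 30 = 181 days.
May 1–29, 2079: 29 days.
Residual: 229 days.
Total: 594 days.
594 mod 7 = 6, so 6 days after Tuesday is Monday.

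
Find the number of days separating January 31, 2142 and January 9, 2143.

January 2142: 31 − 31 = 0 days remain.
Then 11 full months totalling 334 days.
January 1–9, 2143: 9 days.
Total: 0 + 334 + 9 = 343 days.

343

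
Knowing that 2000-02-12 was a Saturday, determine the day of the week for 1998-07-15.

Count forward from the earlier date (July 15, 1998) to the later (February 12, 2000):
July 15, 1998 → July 15, 1999: 365 days.
July 1999: 31 − 15 = 16 days remain.
Then August (31), September (30), October (31), November (30), December (31), January (31): 31 + 30 + 31 + 30 + 31 + 31 = 184 days.
February 1–12, 2000: 12 days (2000 is a leap year (divisible by 400)).
Residual: 212 days.
Total: 577 days.
577 mod 7 = 3, so 3 days before Saturday is Wednesday.

Wednesday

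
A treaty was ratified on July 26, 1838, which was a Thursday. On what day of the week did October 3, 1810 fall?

Count forward from the earlier date (October 3, 1810) to the later (July 26, 1838):
From October 3, 1810 to October 3, 1837: 27 years, of which 7 contain a Feb 29 — 20×365 + 7×366 = 9862 days.
October 1837: 31 − 3 = 28 days remain.
Then November (30), December (31), January (31), February 1838 (28), March (31), April (30), May (31), June (30): 30 + 31 + 31 + 28 + 31 + 30 + 31 + 30 = 242 days.
July 1–26, 1838: 26 days.
Residual: 296 days.
Total: 10158 days.
10158 mod 7 = 1, so 1 day before Thursday is Wednesday.

Wednesday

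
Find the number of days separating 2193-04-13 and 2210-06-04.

6260

Day-of-year of April 13, 2193: 103.
Day-of-year of June 4, 2210: 155.
2193 has 365 days, so 365 − 103 = 262 days remain in 2193.
Full years 2194–2209: 13 common + 3 leap = 13×365 + 3×366 = 5843 days.
Total: 262 + 5843 + 155 = 6260 days.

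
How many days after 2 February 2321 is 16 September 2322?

591

Day-of-year of February 2, 2321: 33.
Day-of-year of September 16, 2322: 259.
2321 has 365 days, so 365 − 33 = 332 days remain in 2321.
Total: 332 + 259 = 591 days.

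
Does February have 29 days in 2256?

Yes

2256 is a leap year.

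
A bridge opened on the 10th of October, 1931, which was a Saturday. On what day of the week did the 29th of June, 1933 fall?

October 10, 1931 → October 10, 1932: 366 days (1932 is a leap year).
October 1932: 31 − 10 = 21 days remain.
Then November (30), December (31), January (31), February 1933 (28), March (31), April (30), May (31): 30 + 31 + 31 + 28 + 31 + 30 + 31 = 212 days.
June 1–29, 1933: 29 days.
Residual: 262 days.
Total: 628 days.
628 mod 7 = 5, so 5 days after Saturday is Thursday.

Thursday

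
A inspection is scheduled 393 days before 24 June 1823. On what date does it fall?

27 May 1822

Count 393 days before June 24, 1823:
May 27, 1822 → May 27, 1823: 365 days.
May 1823: 31 − 27 = 4 days remain.
June 1–24, 1823: 24 days.
Residual: 28 days.
Total: 393 days.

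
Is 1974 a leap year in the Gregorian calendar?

No

1974 is not a leap year.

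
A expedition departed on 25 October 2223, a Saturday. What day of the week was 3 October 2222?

Thursday

Count forward from the earlier date (October 3, 2222) to the later (October 25, 2223):
Day-of-year of October 3, 2222: 276.
Day-of-year of October 25, 2223: 298.
2222 has 365 days, so 365 − 276 = 89 days remain in 2222.
Total: 89 + 298 = 387 days.
387 mod 7 = 2, so 2 days before Saturday is Thursday.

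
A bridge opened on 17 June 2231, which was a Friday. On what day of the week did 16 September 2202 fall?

Thursday

Count forward from the earlier date (September 16, 2202) to the later (June 17, 2231):
Day-of-year of September 16, 2202: 259.
Day-of-year of June 17, 2231: 168.
2202 has 365 days, so 365 − 259 = 106 days remain in 2202.
Full years 2203–2230: 21 common + 7 leap = 21×365 + 7×366 = 10227 days.
Total: 106 + 10227 + 168 = 10501 days.
10501 mod 7 = 1, so 1 day before Friday is Thursday.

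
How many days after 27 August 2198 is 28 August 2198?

Within August 2198: 28 − 27 = 1 day.

1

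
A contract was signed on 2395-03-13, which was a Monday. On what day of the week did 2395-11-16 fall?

March 2395: 31 − 13 = 18 days remain.
Then April (30), May (31), June (30), July (31), August (31), September (30), October (31): 30 + 31 + 30 + 31 + 31 + 30 + 31 = 214 days.
November 1–16, 2395: 16 days.
Total: 18 + 214 + 16 = 248 days.
248 mod 7 = 3, so 3 days after Monday is Thursday.

Thursday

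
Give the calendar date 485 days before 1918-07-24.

1917-03-26

Count 485 days before July 24, 1918:
March 1917: 31 − 26 = 5 days remain.
Then 15 full months totalling 456 days.
July 1–24, 1918: 24 days.
Total: 5 + 456 + 24 = 485 days.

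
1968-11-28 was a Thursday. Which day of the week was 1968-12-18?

Wednesday

November 1968: 30 − 28 = 2 days remain.
December 1–18, 1968: 18 days.
Total: 2 + 18 = 20 days.
20 mod 7 = 6, so 6 days after Thursday is Wednesday.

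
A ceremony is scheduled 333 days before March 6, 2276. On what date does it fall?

April 8, 2275

Count 333 days before March 6, 2276:
April 2275: 30 − 8 = 22 days remain.
Then 10 full months totalling 305 days.
March 1–6, 2276: 6 days.
Total: 22 + 305 + 6 = 333 days.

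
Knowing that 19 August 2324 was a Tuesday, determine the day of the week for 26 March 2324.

Wednesday

Count forward from the earlier date (March 26, 2324) to the later (August 19, 2324):
March 2324: 31 − 26 = 5 days remain.
Then April (30), May (31), June (30), July (31): 30 + 31 + 30 + 31 = 122 days.
August 1–19, 2324: 19 days.
Total: 5 + 122 + 19 = 146 days.
146 mod 7 = 6, so 6 days before Tuesday is Wednesday.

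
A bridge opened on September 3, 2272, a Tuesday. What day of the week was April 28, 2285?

From September 3, 2272 to September 3, 2284: 12 years, of which 3 contain a Feb 29 — 9×365 + 3×366 = 4383 days.
September 2284: 30 − 3 = 27 days remain.
Then October (31), November (30), December (31), January (31), February 2285 (28), March (31): 31 + 30 + 31 + 31 + 28 + 31 = 182 days.
April 1–28, 2285: 28 days.
Residual: 237 days.
Total: 4620 days.
4620 is a multiple of 7, so April 28, 2285 falls on the same weekday: Tuesday.

Tuesday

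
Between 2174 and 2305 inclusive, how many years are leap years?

31

Years divisible by 4: 2176, 2180, …, 2304 — 33 in all.
Of these, 2200, 2300 are divisible by 100 but not 400, so not leap.
Leap years: 33 − 2 = 31.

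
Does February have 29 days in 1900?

No

1900 is not a leap year (divisible by 100 but not 400).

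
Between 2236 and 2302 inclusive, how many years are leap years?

Years divisible by 4: 2236, 2240, …, 2300 — 17 in all.
Of these, 2300 is divisible by 100 but not 400, so not leap.
Leap years: 17 − 1 = 16.

16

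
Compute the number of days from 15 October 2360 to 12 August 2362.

October 15, 2360 → October 15, 2361: 365 days.
October 2361: 31 − 15 = 16 days remain.
Then 9 full months totalling 273 days.
August 1–12, 2362: 12 days.
Residual: 301 days.
Total: 666 days.

666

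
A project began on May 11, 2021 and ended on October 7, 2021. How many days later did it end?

May 2021: 31 − 11 = 20 days remain.
Then June (30), July (31), August (31), September (30): 30 + 31 + 31 + 30 = 122 days.
October 1–7, 2021: 7 days.
Total: 20 + 122 + 7 = 149 days.

149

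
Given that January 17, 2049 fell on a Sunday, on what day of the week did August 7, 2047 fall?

Wednesday

Count forward from the earlier date (August 7, 2047) to the later (January 17, 2049):
August 7, 2047 → August 7, 2048: 366 days (2048 is a leap year).
August 2048: 31 − 7 = 24 days remain.
Then September (30), October (31), November (30), December (31): 30 + 31 + 30 + 31 = 122 days.
January 1–17, 2049: 17 days.
Residual: 163 days.
Total: 529 days.
529 mod 7 = 4, so 4 days before Sunday is Wednesday.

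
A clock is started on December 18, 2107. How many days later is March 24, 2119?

Day-of-year of December 18, 2107: 352.
Day-of-year of March 24, 2119: 83.
2107 has 365 days, so 365 − 352 = 13 days remain in 2107.
Full years 2108–2118: 8 common + 3 leap = 8×365 + 3×366 = 4018 days.
Total: 13 + 4018 + 83 = 4114 days.

4114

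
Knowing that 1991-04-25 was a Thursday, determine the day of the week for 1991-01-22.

Count forward from the earlier date (January 22, 1991) to the later (April 25, 1991):
January 1991: 31 − 22 = 9 days remain.
Then February 1991 (28), March (31): 28 + 31 = 59 days.
April 1–25, 1991: 25 days.
Total: 9 + 59 + 25 = 93 days.
93 mod 7 = 2, so 2 days before Thursday is Tuesday.

Tuesday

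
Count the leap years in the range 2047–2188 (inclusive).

Years divisible by 4: 2048, 2052, …, 2188 — 36 in all.
Of these, 2100 is divisible by 100 but not 400, so not leap.
Leap years: 36 − 1 = 35.

35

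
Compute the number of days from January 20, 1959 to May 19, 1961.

850

Day-of-year of January 20, 1959: 20.
Day-of-year of May 19, 1961: 139.
1959 has 365 days, so 365 − 20 = 345 days remain in 1959.
Full years: 1960: 366. Sum = 366.
Total: 345 + 366 + 139 = 850 days.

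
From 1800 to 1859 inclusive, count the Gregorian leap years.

Years divisible by 4: 1800, 1804, …, 1856 — 15 in all.
Of these, 1800 is divisible by 100 but not 400, so not leap.
Leap years: 15 − 1 = 14.

14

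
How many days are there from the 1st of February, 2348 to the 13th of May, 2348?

February 2348: 29 − 1 = 28 days remain (2348 is a leap year, so February has 29 days).
Then March (31), April (30): 31 + 30 = 61 days.
May 1–13, 2348: 13 days.
Total: 28 + 61 + 13 = 102 days.

102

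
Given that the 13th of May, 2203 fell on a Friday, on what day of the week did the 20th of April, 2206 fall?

Day-of-year of May 13, 2203: 133.
Day-of-year of April 20, 2206: 110.
2203 has 365 days, so 365 − 133 = 232 days remain in 2203.
Full years: 2204: 366; 2205: 365. Sum = 731.
Total: 232 + 731 + 110 = 1073 days.
1073 mod 7 = 2, so 2 days after Friday is Sunday.

Sunday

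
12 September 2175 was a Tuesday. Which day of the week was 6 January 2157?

Count forward from the earlier date (January 6, 2157) to the later (September 12, 2175):
From January 6, 2157 to January 6, 2175: 18 years, of which 4 contain a Feb 29 — 14×365 + 4×366 = 6574 days.
January 2175: 31 − 6 = 25 days remain.
Then February 2175 (28), March (31), April (30), May (31), June (30), July (31), August (31): 28 + 31 + 30 + 31 + 30 + 31 + 31 = 212 days.
September 1–12, 2175: 12 days.
Residual: 249 days.
Total: 6823 days.
6823 mod 7 = 5, so 5 days before Tuesday is Thursday.

Thursday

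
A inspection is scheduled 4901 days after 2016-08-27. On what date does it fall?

2030-01-27

Count 4901 days after August 27, 2016:
Day-of-year of August 27, 2016: 240.
Day-of-year of January 27, 2030: 27.
2016 has 366 days, so 366 − 240 = 126 days remain in 2016.
Full years 2017–2029: 10 common + 3 leap = 10×365 + 3×366 = 4748 days.
Total: 126 + 4748 + 27 = 4901 days.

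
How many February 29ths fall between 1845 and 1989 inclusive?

Years divisible by 4: 1848, 1852, …, 1988 — 36 in all.
Of these, 1900 is divisible by 100 but not 400, so not leap.
Leap years: 36 − 1 = 35.

35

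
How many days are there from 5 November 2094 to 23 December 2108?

From November 5, 2094 to November 5, 2108: 14 years, of which 3 contain a Feb 29 — 11×365 + 3×366 = 5113 days.
(2100 is not a leap year (divisible by 100 but not 400).)
November 2108: 30 − 5 = 25 days remain.
December 1–23, 2108: 23 days.
Residual: 48 days.
Total: 5161 days.

5161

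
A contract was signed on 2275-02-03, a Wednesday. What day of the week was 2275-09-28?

February 2275: 28 − 3 = 25 days remain (2275 is not a leap year, so February has 28 days).
Then March (31), April (30), May (31), June (30), July (31), August (31): 31 + 30 + 31 + 30 + 31 + 31 = 184 days.
September 1–28, 2275: 28 days.
Total: 25 + 184 + 28 = 237 days.
237 mod 7 = 6, so 6 days after Wednesday is Tuesday.

Tuesday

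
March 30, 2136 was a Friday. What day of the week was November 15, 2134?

Count forward from the earlier date (November 15, 2134) to the later (March 30, 2136):
November 2134: 30 − 15 = 15 days remain.
Then 15 full months totalling 456 days.
March 1–30, 2136: 30 days.
Total: 15 + 456 + 30 = 501 days.
501 mod 7 = 4, so 4 days before Friday is Monday.

Monday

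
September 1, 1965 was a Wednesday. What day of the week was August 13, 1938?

Count forward from the earlier date (August 13, 1938) to the later (September 1, 1965):
From August 13, 1938 to August 13, 1965: 27 years, of which 7 contain a Feb 29 — 20×365 + 7×366 = 9862 days.
August 1965: 31 − 13 = 18 days remain.
September 1, 1965: 1 day.
Residual: 19 days.
Total: 9881 days.
9881 mod 7 = 4, so 4 days before Wednesday is Saturday.

Saturday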